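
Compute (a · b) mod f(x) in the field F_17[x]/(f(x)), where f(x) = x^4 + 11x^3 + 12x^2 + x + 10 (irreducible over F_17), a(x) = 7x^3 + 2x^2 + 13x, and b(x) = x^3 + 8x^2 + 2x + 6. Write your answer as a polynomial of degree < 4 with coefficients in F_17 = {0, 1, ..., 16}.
a · b ≡ 2x^3 + 11x^2 + 15x + 3 (mod f(x))

Multiply in F_17[x]: a(x)·b(x) = (7x^3 + 2x^2 + 13x)·(x^3 + 8x^2 + 2x + 6) = 7x^6 + 7x^5 + 9x^4 + 14x^3 + 4x^2 + 10x. This has degree ≥ 4, so divide by f(x) over F_17: 7x^6 + 7x^5 + 9x^4 + 14x^3 + 4x^2 + 10x = (7x^2 + 15x + 15)·(x^4 + 11x^3 + 12x^2 + x + 10) + (2x^3 + 11x^2 + 15x + 3). Hence a·b ≡ 2x^3 + 11x^2 + 15x + 3 (mod f). (F_17[x]/(f) is a field with 17^4 = 83521 elements since f is irreducible of degree 4.)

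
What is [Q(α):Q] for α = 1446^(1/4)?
[Q(α):Q] = 4

α is a root of x^4 - 1446. By Eisenstein's criterion at the prime p = 2 (which divides the constant term 1446 but p^2 = 4 does not, since 1446 is squarefree), x^4 - 1446 is irreducible over Q. Hence [Q(α):Q] = 4.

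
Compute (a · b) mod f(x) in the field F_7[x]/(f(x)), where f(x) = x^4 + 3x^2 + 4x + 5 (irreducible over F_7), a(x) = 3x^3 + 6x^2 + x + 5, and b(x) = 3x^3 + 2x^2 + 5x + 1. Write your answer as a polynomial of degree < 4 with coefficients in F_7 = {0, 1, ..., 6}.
a · b ≡ 5x^3 + 4x^2 + 6x + 4 (mod f(x))

Multiply in F_7[x]: a(x)·b(x) = (3x^3 + 6x^2 + x + 5)·(3x^3 + 2x^2 + 5x + 1) = 2x^6 + 3x^5 + 2x^4 + x^3 + 5x + 5. This has degree ≥ 4, so divide by f(x) over F_7: 2x^6 + 3x^5 + 2x^4 + x^3 + 5x + 5 = (2x^2 + 3x + 3)·(x^4 + 3x^2 + 4x + 5) + (5x^3 + 4x^2 + 6x + 4). Hence a·b ≡ 5x^3 + 4x^2 + 6x + 4 (mod f). (F_7[x]/(f) is a field with 7^4 = 2401 elements since f is irreducible of degree 4.)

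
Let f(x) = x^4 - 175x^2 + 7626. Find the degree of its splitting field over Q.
[K : Q] = 4

Solving the quadratic in x^2: x^2 = (175 ± √(175^2 - 4·7626))/2 = (175 ± √121)/2 = (175 ± 11)/2, giving x^2 = 93 or x^2 = 82. So f(x) = (x^2 - 93)(x^2 - 82) and the roots of f are ±√93, ±√82. Hence the splitting field is K = Q(√93, √82). Since 93 and 82 are distinct squarefree integers > 1, their product 7626 is not a perfect square, so √82 ∉ Q(√93). By the tower law [K:Q] = [Q(√93,√82):Q(√93)] · [Q(√93):Q] = 2 · 2 = 4.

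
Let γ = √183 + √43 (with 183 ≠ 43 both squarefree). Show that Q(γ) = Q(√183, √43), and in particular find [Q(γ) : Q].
[Q(γ) : Q] = 4 (equivalently, Q(γ) = Q(√183, √43))

Obviously Q(γ) ⊆ Q(√183, √43), and [Q(√183, √43):Q] = 4 (since 183, 43 are distinct squarefree integers > 1 with 7869 not a perfect square). To show equality we compute the minimal polynomial of γ. From γ = √183 + √43: γ^2 = 183 + 2√(7869) + 43 = 226 + 2√(7869), so γ^2 - 226 = 2√(7869); squaring, (γ^2 - 226)^2 = 4·7869, i.e. γ^4 - 452γ^2 + 51076 - 31476 = 0, i.e. γ^4 - 452γ^2 + 19600 = 0. So γ is a root of x^4 - 452x^2 + 19600. This polynomial is irreducible over Q: it has no rational root (each ±√183 ± √43 is irrational), and any factorization into two quadratics over Q would force √(7869) ∈ Q (pairing opposite roots) or √183, √43 ∈ Q (other pairings), all impossible. Hence [Q(γ):Q] = 4 = [Q(√183, √43):Q], so Q(γ) = Q(√183, √43).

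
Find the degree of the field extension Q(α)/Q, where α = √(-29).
[Q(α):Q] = 2

[Q(α):Q] equals the degree of the minimal polynomial of α. Here α^2 = -29 and x^2 + 29 is irreducible (d = -29 is squarefree, ≠ 1, hence not a square), so deg(m_α) = 2. Thus [Q(α):Q] = 2.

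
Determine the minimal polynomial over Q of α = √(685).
m_α(x) = x^2 - 685

α satisfies α^2 - 685 = 0, so x^2 - 685 annihilates α. Since d = 685 is squarefree and ≠ 1, it is not a perfect square in Q, so x^2 - 685 has no rational root and is therefore irreducible over Q (a degree-2 polynomial over a field is irreducible iff it has no root). Hence m_α(x) = x^2 - 685.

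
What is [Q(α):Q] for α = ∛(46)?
[Q(α):Q] = 3

The minimal polynomial of α is x^3 - 46, irreducible over Q since 46 is not a perfect cube (so x^3 - 46 has no rational root). Hence [Q(α):Q] = deg(m_α) = 3.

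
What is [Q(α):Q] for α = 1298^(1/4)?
[Q(α):Q] = 4

α is a root of x^4 - 1298. By Eisenstein's criterion at the prime p = 2 (which divides the constant term 1298 but p^2 = 4 does not, since 1298 is squarefree), x^4 - 1298 is irreducible over Q. Hence [Q(α):Q] = 4.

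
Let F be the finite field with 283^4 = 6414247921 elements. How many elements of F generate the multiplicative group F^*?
There are φ(6414247920) = 1650288640 primitive elements

F_q^* is cyclic of order q - 1 = 6414247920. A cyclic group of order m has exactly φ(m) generators. Here m = 6414247920 = 2^4 · 3 · 5 · 47 · 71 · 8009, so the number of primitive elements is φ(6414247920) = 1650288640.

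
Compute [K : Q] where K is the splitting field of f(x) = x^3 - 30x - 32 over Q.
[K : Q] = 6

By the rational root test, any rational root of the monic integer polynomial f(x) = x^3 - 30x - 32 must be an integer dividing the constant term -32, i.e. one of ±{1, 2, 4, 8, 16, 32}. Evaluating: f(1) = -61, f(-1) = -3, f(2) = -84, f(-2) = 20, f(4) = -88, f(-4) = 24, f(8) = 240, f(-8) = -304, f(16) = 3584, f(-16) = -3648, f(32) = 31776, f(-32) = -31840; none is 0, so f has no rational root and is therefore irreducible over Q (a cubic with no linear factor over a field is irreducible). For an irreducible cubic, the Galois group is A_3 or S_3 according as the discriminant disc(f) = -4a^3 - 27b^2 = -4·(-30)^3 - 27·(-32)^2 = 80352 is or is not a square in Q. Here disc(f) = 80352 is not a perfect square in Q, so the Galois group of f over Q is not contained in A_3 and must be all of S_3. The splitting field has degree |S_3| = 6 over Q, so [K : Q] = 6.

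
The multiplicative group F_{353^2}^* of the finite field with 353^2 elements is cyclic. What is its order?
|F_{353^2}^*| = 124608

F_{353^2} has 353^2 = 124609 elements; its multiplicative group consists of all nonzero elements, so |F_{353^2}^*| = 124609 - 1 = 124608. (It is cyclic since any finite subgroup of the multiplicative group of a field is cyclic.)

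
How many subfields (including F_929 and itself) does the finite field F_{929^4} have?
F_{929^4} has 3 subfields

The subfields of F_{p^n} are exactly the fields F_{p^d} for d | n (each is the fixed field of the unique index-d subgroup of Gal(F_{p^n}/F_p) ≅ Z/nZ). The divisors of n = 4 are {1, 2, 4}, giving 3 subfields: F_{929^1}, F_{929^2}, F_{929^4}.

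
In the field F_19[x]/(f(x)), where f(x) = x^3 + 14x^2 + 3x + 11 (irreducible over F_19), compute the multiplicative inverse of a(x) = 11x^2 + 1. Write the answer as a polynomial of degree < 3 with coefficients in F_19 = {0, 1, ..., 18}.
a(x)^(-1) ≡ 2x^2 + 13x + 10 (mod f(x))

Since f is irreducible over F_19, F_19[x]/(f) is a field and a(x) ≠ 0 has an inverse. Apply the extended Euclidean algorithm to f(x) and a(x) in F_19[x]: f(x) = (7x + 3)·a(x) + (15x + 8);  a(x) = (2x + 4)·(15x + 8) + (7). The last nonzero remainder is the constant 7 = gcd(f, a) in F_19. Back-substituting through the division chain expresses 7 = s(x)·a(x) + t(x)·f(x) with s(x) ≡ 14x^2 + 15x + 13 (mod f), so (14x^2 + 15x + 13)·a(x) ≡ 7 (mod f). Multiplying by 7^(-1) ≡ 11 in F_19 gives a(x)^(-1) ≡ 11·(14x^2 + 15x + 13) ≡ 2x^2 + 13x + 10 (mod f). Check: (11x^2 + 1)·(2x^2 + 13x + 10) = 3x^4 + 10x^3 + 17x^2 + 13x + 10 ≡ 1 (mod x^3 + 14x^2 + 3x + 11).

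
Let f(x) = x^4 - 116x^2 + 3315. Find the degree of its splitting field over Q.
[K : Q] = 4

Solving the quadratic in x^2: x^2 = (116 ± √(116^2 - 4·3315))/2 = (116 ± √196)/2 = (116 ± 14)/2, giving x^2 = 65 or x^2 = 51. So f(x) = (x^2 - 65)(x^2 - 51) and the roots of f are ±√65, ±√51. Hence the splitting field is K = Q(√65, √51). Since 65 and 51 are distinct squarefree integers > 1, their product 3315 is not a perfect square, so √51 ∉ Q(√65). By the tower law [K:Q] = [Q(√65,√51):Q(√65)] · [Q(√65):Q] = 2 · 2 = 4.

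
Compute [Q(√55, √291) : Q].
[Q(√55, √291) : Q] = 4

[Q(√55):Q] = 2 (min poly x^2 - 55, irreducible since 55 is squarefree > 1). For the top step, suppose √291 ∈ Q(√55), say √291 = c + d√55 with c, d ∈ Q. Squaring: 291 = c^2 + 55d^2 + 2cd√55. Since √55 ∉ Q this forces 2cd = 0. If d = 0 then √291 = c ∈ Q, contradicting 291 squarefree > 1. If c = 0 then 291 = 55d^2, so 55·291 = (55d)^2 is a perfect square in Q — but 55·291 = 16005 is not a perfect square (since 55 and 291 are distinct squarefree integers). Contradiction. Hence √291 ∉ Q(√55), so x^2 - 291 stays irreducible over Q(√55) and [Q(√55, √291) : Q(√55)] = 2. By the tower law, [Q(√55, √291) : Q] = 2 · 2 = 4.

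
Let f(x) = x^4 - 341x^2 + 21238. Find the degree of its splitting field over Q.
[K : Q] = 4

Solving the quadratic in x^2: x^2 = (341 ± √(341^2 - 4·21238))/2 = (341 ± √31329)/2 = (341 ± 177)/2, giving x^2 = 259 or x^2 = 82. So f(x) = (x^2 - 259)(x^2 - 82) and the roots of f are ±√259, ±√82. Hence the splitting field is K = Q(√259, √82). Since 259 and 82 are distinct squarefree integers > 1, their product 21238 is not a perfect square, so √82 ∉ Q(√259). By the tower law [K:Q] = [Q(√259,√82):Q(√259)] · [Q(√259):Q] = 2 · 2 = 4.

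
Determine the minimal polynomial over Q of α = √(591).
m_α(x) = x^2 - 591

α satisfies α^2 - 591 = 0, so x^2 - 591 annihilates α. Since d = 591 is squarefree and ≠ 1, it is not a perfect square in Q, so x^2 - 591 has no rational root and is therefore irreducible over Q (a degree-2 polynomial over a field is irreducible iff it has no root). Hence m_α(x) = x^2 - 591.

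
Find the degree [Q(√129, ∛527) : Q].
[Q(√129, ∛527) : Q] = 6

Let L = Q(√129, ∛527). Since Q(√129) ⊂ L and [Q(√129):Q] = 2, the tower law gives 2 | [L:Q]. Likewise Q(∛527) ⊂ L with [Q(∛527):Q] = 3 (because 527 is not a perfect cube), so 3 | [L:Q]. As gcd(2,3) = 1, [L:Q] is divisible by 6. Conversely L is generated over Q by √129 and ∛527, so [L:Q] ≤ 2·3 = 6. Therefore [Q(√129, ∛527) : Q] = 6.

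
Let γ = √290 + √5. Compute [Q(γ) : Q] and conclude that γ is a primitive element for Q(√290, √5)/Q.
[Q(γ) : Q] = 4 (equivalently, Q(γ) = Q(√290, √5))

Obviously Q(γ) ⊆ Q(√290, √5), and [Q(√290, √5):Q] = 4 (since 290, 5 are distinct squarefree integers > 1 with 1450 not a perfect square). To show equality we compute the minimal polynomial of γ. From γ = √290 + √5: γ^2 = 290 + 2√(1450) + 5 = 295 + 2√(1450), so γ^2 - 295 = 2√(1450); squaring, (γ^2 - 295)^2 = 4·1450, i.e. γ^4 - 590γ^2 + 87025 - 5800 = 0, i.e. γ^4 - 590γ^2 + 81225 = 0. So γ is a root of x^4 - 590x^2 + 81225. This polynomial is irreducible over Q: it has no rational root (each ±√290 ± √5 is irrational), and any factorization into two quadratics over Q would force √(1450) ∈ Q (pairing opposite roots) or √290, √5 ∈ Q (other pairings), all impossible. Hence [Q(γ):Q] = 4 = [Q(√290, √5):Q], so Q(γ) = Q(√290, √5).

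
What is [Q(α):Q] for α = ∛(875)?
[Q(α):Q] = 3

The minimal polynomial of α is x^3 - 875, irreducible over Q since 875 is not a perfect cube (so x^3 - 875 has no rational root). Hence [Q(α):Q] = deg(m_α) = 3.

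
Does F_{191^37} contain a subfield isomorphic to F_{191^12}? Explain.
No: F_{191^12} is not a subfield of F_{191^37}

F_{p^m} embeds in F_{p^n} iff m | n. Here 12 ∤ 37 (since 37 = 3·12 + 1 with remainder 1 ≠ 0), so F_{191^12} is not a subfield of F_{191^37}. Equivalently: if it were, the tower law would give 12 = [F_{191^12}:F_191] dividing [F_{191^37}:F_191] = 37, contradiction.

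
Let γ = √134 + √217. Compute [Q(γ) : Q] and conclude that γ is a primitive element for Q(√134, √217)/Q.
[Q(γ) : Q] = 4 (equivalently, Q(γ) = Q(√134, √217))

Obviously Q(γ) ⊆ Q(√134, √217), and [Q(√134, √217):Q] = 4 (since 134, 217 are distinct squarefree integers > 1 with 29078 not a perfect square). To show equality we compute the minimal polynomial of γ. From γ = √134 + √217: γ^2 = 134 + 2√(29078) + 217 = 351 + 2√(29078), so γ^2 - 351 = 2√(29078); squaring, (γ^2 - 351)^2 = 4·29078, i.e. γ^4 - 702γ^2 + 123201 - 116312 = 0, i.e. γ^4 - 702γ^2 + 6889 = 0. So γ is a root of x^4 - 702x^2 + 6889. This polynomial is irreducible over Q: it has no rational root (each ±√134 ± √217 is irrational), and any factorization into two quadratics over Q would force √(29078) ∈ Q (pairing opposite roots) or √134, √217 ∈ Q (other pairings), all impossible. Hence [Q(γ):Q] = 4 = [Q(√134, √217):Q], so Q(γ) = Q(√134, √217).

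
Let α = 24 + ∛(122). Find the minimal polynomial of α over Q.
m_α(x) = x^3 - 72x^2 + 1728x - 13946

Set β = α - 24 = ∛(122), so β^3 = 122. Then (α - 24)^3 - 122 = 0, i.e. α is a root of g(x) = (x - 24)^3 - 122 = x^3 - 72x^2 + 1728x - 13946. Since g(x) = h(x - 24) where h(x) = x^3 - 122, and h is irreducible over Q (because 122 is not a perfect cube, so h has no rational root, and a monic cubic with no rational root is irreducible), g is also irreducible (irreducibility is preserved under the substitution x → x - 24). Hence m_α(x) = x^3 - 72x^2 + 1728x - 13946.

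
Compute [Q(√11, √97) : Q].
[Q(√11, √97) : Q] = 4

[Q(√11):Q] = 2 (min poly x^2 - 11, irreducible since 11 is squarefree > 1). For the top step, suppose √97 ∈ Q(√11), say √97 = c + d√11 with c, d ∈ Q. Squaring: 97 = c^2 + 11d^2 + 2cd√11. Since √11 ∉ Q this forces 2cd = 0. If d = 0 then √97 = c ∈ Q, contradicting 97 squarefree > 1. If c = 0 then 97 = 11d^2, so 11·97 = (11d)^2 is a perfect square in Q — but 11·97 = 1067 is not a perfect square (since 11 and 97 are distinct squarefree integers). Contradiction. Hence √97 ∉ Q(√11), so x^2 - 97 stays irreducible over Q(√11) and [Q(√11, √97) : Q(√11)] = 2. By the tower law, [Q(√11, √97) : Q] = 2 · 2 = 4.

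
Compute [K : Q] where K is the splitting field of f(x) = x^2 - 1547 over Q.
[K : Q] = 2

f(x) = x^2 - 1547 factors as (x - √1547)(x + √1547). The splitting field is K = Q(√1547). Since 1547 is squarefree and > 1, it is not a perfect square, so x^2 - 1547 is irreducible over Q and [Q(√1547) : Q] = 2. Hence [K : Q] = 2.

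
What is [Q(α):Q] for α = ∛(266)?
[Q(α):Q] = 3

The minimal polynomial of α is x^3 - 266, irreducible over Q since 266 is not a perfect cube (so x^3 - 266 has no rational root). Hence [Q(α):Q] = deg(m_α) = 3.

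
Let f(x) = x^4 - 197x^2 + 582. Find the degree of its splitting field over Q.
[K : Q] = 4

Solving the quadratic in x^2: x^2 = (197 ± √(197^2 - 4·582))/2 = (197 ± √36481)/2 = (197 ± 191)/2, giving x^2 = 194 or x^2 = 3. So f(x) = (x^2 - 194)(x^2 - 3) and the roots of f are ±√194, ±√3. Hence the splitting field is K = Q(√194, √3). Since 194 and 3 are distinct squarefree integers > 1, their product 582 is not a perfect square, so √3 ∉ Q(√194). By the tower law [K:Q] = [Q(√194,√3):Q(√194)] · [Q(√194):Q] = 2 · 2 = 4.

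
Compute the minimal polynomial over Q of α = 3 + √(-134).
m_α(x) = x^2 - 6x + 143

From α - 3 = √(-134), squaring gives (α - 3)^2 = -134, i.e. α^2 - 6α + 9 = -134, so α^2 - 6α + 143 = 0. The discriminant of x^2 - 6x + 143 is (-6)^2 - 4·(143) = 36 - 572 = -536, and 4·(-134) is not a perfect square in Q since -134 is squarefree and ≠ 1. Hence x^2 - 6x + 143 is irreducible over Q and is the minimal polynomial of α.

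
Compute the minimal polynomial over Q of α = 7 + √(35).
m_α(x) = x^2 - 14x + 14

From α - 7 = √(35), squaring gives (α - 7)^2 = 35, i.e. α^2 - 14α + 49 = 35, so α^2 - 14α + 14 = 0. The discriminant of x^2 - 14x + 14 is (-14)^2 - 4·(14) = 196 - 56 = 140, and 4·(35) is not a perfect square in Q since 35 is squarefree and ≠ 1. Hence x^2 - 14x + 14 is irreducible over Q and is the minimal polynomial of α.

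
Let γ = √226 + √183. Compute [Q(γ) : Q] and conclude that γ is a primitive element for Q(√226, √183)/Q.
[Q(γ) : Q] = 4 (equivalently, Q(γ) = Q(√226, √183))

Obviously Q(γ) ⊆ Q(√226, √183), and [Q(√226, √183):Q] = 4 (since 226, 183 are distinct squarefree integers > 1 with 41358 not a perfect square). To show equality we compute the minimal polynomial of γ. From γ = √226 + √183: γ^2 = 226 + 2√(41358) + 183 = 409 + 2√(41358), so γ^2 - 409 = 2√(41358); squaring, (γ^2 - 409)^2 = 4·41358, i.e. γ^4 - 818γ^2 + 167281 - 165432 = 0, i.e. γ^4 - 818γ^2 + 1849 = 0. So γ is a root of x^4 - 818x^2 + 1849. This polynomial is irreducible over Q: it has no rational root (each ±√226 ± √183 is irrational), and any factorization into two quadratics over Q would force √(41358) ∈ Q (pairing opposite roots) or √226, √183 ∈ Q (other pairings), all impossible. Hence [Q(γ):Q] = 4 = [Q(√226, √183):Q], so Q(γ) = Q(√226, √183).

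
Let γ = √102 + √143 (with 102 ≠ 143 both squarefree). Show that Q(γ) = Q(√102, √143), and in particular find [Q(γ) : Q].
[Q(γ) : Q] = 4 (equivalently, Q(γ) = Q(√102, √143))

Obviously Q(γ) ⊆ Q(√102, √143), and [Q(√102, √143):Q] = 4 (since 102, 143 are distinct squarefree integers > 1 with 14586 not a perfect square). To show equality we compute the minimal polynomial of γ. From γ = √102 + √143: γ^2 = 102 + 2√(14586) + 143 = 245 + 2√(14586), so γ^2 - 245 = 2√(14586); squaring, (γ^2 - 245)^2 = 4·14586, i.e. γ^4 - 490γ^2 + 60025 - 58344 = 0, i.e. γ^4 - 490γ^2 + 1681 = 0. So γ is a root of x^4 - 490x^2 + 1681. This polynomial is irreducible over Q: it has no rational root (each ±√102 ± √143 is irrational), and any factorization into two quadratics over Q would force √(14586) ∈ Q (pairing opposite roots) or √102, √143 ∈ Q (other pairings), all impossible. Hence [Q(γ):Q] = 4 = [Q(√102, √143):Q], so Q(γ) = Q(√102, √143).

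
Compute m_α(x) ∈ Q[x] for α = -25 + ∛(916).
m_α(x) = x^3 + 75x^2 + 1875x + 14709

Set β = α + 25 = ∛(916), so β^3 = 916. Then (α + 25)^3 - 916 = 0, i.e. α is a root of g(x) = (x + 25)^3 - 916 = x^3 + 75x^2 + 1875x + 14709. Since g(x) = h(x + 25) where h(x) = x^3 - 916, and h is irreducible over Q (because 916 is not a perfect cube, so h has no rational root, and a monic cubic with no rational root is irreducible), g is also irreducible (irreducibility is preserved under the substitution x → x + 25). Hence m_α(x) = x^3 + 75x^2 + 1875x + 14709.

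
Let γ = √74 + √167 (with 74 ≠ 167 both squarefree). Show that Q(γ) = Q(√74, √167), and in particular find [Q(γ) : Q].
[Q(γ) : Q] = 4 (equivalently, Q(γ) = Q(√74, √167))

Obviously Q(γ) ⊆ Q(√74, √167), and [Q(√74, √167):Q] = 4 (since 74, 167 are distinct squarefree integers > 1 with 12358 not a perfect square). To show equality we compute the minimal polynomial of γ. From γ = √74 + √167: γ^2 = 74 + 2√(12358) + 167 = 241 + 2√(12358), so γ^2 - 241 = 2√(12358); squaring, (γ^2 - 241)^2 = 4·12358, i.e. γ^4 - 482γ^2 + 58081 - 49432 = 0, i.e. γ^4 - 482γ^2 + 8649 = 0. So γ is a root of x^4 - 482x^2 + 8649. This polynomial is irreducible over Q: it has no rational root (each ±√74 ± √167 is irrational), and any factorization into two quadratics over Q would force √(12358) ∈ Q (pairing opposite roots) or √74, √167 ∈ Q (other pairings), all impossible. Hence [Q(γ):Q] = 4 = [Q(√74, √167):Q], so Q(γ) = Q(√74, √167).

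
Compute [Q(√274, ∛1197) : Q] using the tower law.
[Q(√274, ∛1197) : Q] = 6

Let L = Q(√274, ∛1197). Since Q(√274) ⊂ L and [Q(√274):Q] = 2, the tower law gives 2 | [L:Q]. Likewise Q(∛1197) ⊂ L with [Q(∛1197):Q] = 3 (because 1197 is not a perfect cube), so 3 | [L:Q]. As gcd(2,3) = 1, [L:Q] is divisible by 6. Conversely L is generated over Q by √274 and ∛1197, so [L:Q] ≤ 2·3 = 6. Therefore [Q(√274, ∛1197) : Q] = 6.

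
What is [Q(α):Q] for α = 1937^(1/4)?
[Q(α):Q] = 4

α is a root of x^4 - 1937. By Eisenstein's criterion at the prime p = 13 (which divides the constant term 1937 but p^2 = 169 does not, since 1937 is squarefree), x^4 - 1937 is irreducible over Q. Hence [Q(α):Q] = 4.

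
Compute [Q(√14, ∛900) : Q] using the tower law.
[Q(√14, ∛900) : Q] = 6

Let L = Q(√14, ∛900). Since Q(√14) ⊂ L and [Q(√14):Q] = 2, the tower law gives 2 | [L:Q]. Likewise Q(∛900) ⊂ L with [Q(∛900):Q] = 3 (because 900 is not a perfect cube), so 3 | [L:Q]. As gcd(2,3) = 1, [L:Q] is divisible by 6. Conversely L is generated over Q by √14 and ∛900, so [L:Q] ≤ 2·3 = 6. Therefore [Q(√14, ∛900) : Q] = 6.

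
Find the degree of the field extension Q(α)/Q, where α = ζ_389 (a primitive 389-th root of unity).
[Q(α):Q] = 388

The minimal polynomial of ζ_389 over Q is the 389-th cyclotomic polynomial Φ_389(x), which is irreducible over Q and has degree φ(389) = 388. Hence [Q(α):Q] = φ(389) = 388.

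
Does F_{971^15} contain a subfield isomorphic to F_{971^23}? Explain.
No: F_{971^23} is not a subfield of F_{971^15}

F_{p^m} embeds in F_{p^n} iff m | n. Here 23 ∤ 15 (since 15 = 0·23 + 15 with remainder 15 ≠ 0), so F_{971^23} is not a subfield of F_{971^15}. Equivalently: if it were, the tower law would give 23 = [F_{971^23}:F_971] dividing [F_{971^15}:F_971] = 15, contradiction.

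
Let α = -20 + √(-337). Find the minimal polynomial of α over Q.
m_α(x) = x^2 + 40x + 737

From α + 20 = √(-337), squaring gives (α + 20)^2 = -337, i.e. α^2 + 40α + 400 = -337, so α^2 + 40α + 737 = 0. The discriminant of x^2 + 40x + 737 is (40)^2 - 4·(737) = 1600 - 2948 = -1348, and 4·(-337) is not a perfect square in Q since -337 is squarefree and ≠ 1. Hence x^2 + 40x + 737 is irreducible over Q and is the minimal polynomial of α.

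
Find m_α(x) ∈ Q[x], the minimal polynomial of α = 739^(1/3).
m_α(x) = x^3 - 739

α satisfies α^3 = 739, so x^3 - 739 annihilates α. By the rational root test, a rational root p/q (in lowest terms) of x^3 - 739 would satisfy p^3 = 739 q^3, forcing q = 1 and p^3 = 739; but 739 is not a perfect cube, contradiction. A monic cubic over Q with no rational root is irreducible (any nontrivial factorization would include a linear factor). Hence x^3 - 739 is the minimal polynomial of α, and in particular [Q(α):Q] = 3.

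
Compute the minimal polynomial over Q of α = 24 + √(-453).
m_α(x) = x^2 - 48x + 1029

From α - 24 = √(-453), squaring gives (α - 24)^2 = -453, i.e. α^2 - 48α + 576 = -453, so α^2 - 48α + 1029 = 0. The discriminant of x^2 - 48x + 1029 is (-48)^2 - 4·(1029) = 2304 - 4116 = -1812, and 4·(-453) is not a perfect square in Q since -453 is squarefree and ≠ 1. Hence x^2 - 48x + 1029 is irreducible over Q and is the minimal polynomial of α.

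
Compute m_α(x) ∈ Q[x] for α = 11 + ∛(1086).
m_α(x) = x^3 - 33x^2 + 363x - 2417

Set β = α - 11 = ∛(1086), so β^3 = 1086. Then (α - 11)^3 - 1086 = 0, i.e. α is a root of g(x) = (x - 11)^3 - 1086 = x^3 - 33x^2 + 363x - 2417. Since g(x) = h(x - 11) where h(x) = x^3 - 1086, and h is irreducible over Q (because 1086 is not a perfect cube, so h has no rational root, and a monic cubic with no rational root is irreducible), g is also irreducible (irreducibility is preserved under the substitution x → x - 11). Hence m_α(x) = x^3 - 33x^2 + 363x - 2417.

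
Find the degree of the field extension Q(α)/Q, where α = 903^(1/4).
[Q(α):Q] = 4

α is a root of x^4 - 903. By Eisenstein's criterion at the prime p = 3 (which divides the constant term 903 but p^2 = 9 does not, since 903 is squarefree), x^4 - 903 is irreducible over Q. Hence [Q(α):Q] = 4.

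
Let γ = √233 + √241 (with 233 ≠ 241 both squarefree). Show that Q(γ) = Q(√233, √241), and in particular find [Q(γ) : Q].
[Q(γ) : Q] = 4 (equivalently, Q(γ) = Q(√233, √241))

Obviously Q(γ) ⊆ Q(√233, √241), and [Q(√233, √241):Q] = 4 (since 233, 241 are distinct squarefree integers > 1 with 56153 not a perfect square). To show equality we compute the minimal polynomial of γ. From γ = √233 + √241: γ^2 = 233 + 2√(56153) + 241 = 474 + 2√(56153), so γ^2 - 474 = 2√(56153); squaring, (γ^2 - 474)^2 = 4·56153, i.e. γ^4 - 948γ^2 + 224676 - 224612 = 0, i.e. γ^4 - 948γ^2 + 64 = 0. So γ is a root of x^4 - 948x^2 + 64. This polynomial is irreducible over Q: it has no rational root (each ±√233 ± √241 is irrational), and any factorization into two quadratics over Q would force √(56153) ∈ Q (pairing opposite roots) or √233, √241 ∈ Q (other pairings), all impossible. Hence [Q(γ):Q] = 4 = [Q(√233, √241):Q], so Q(γ) = Q(√233, √241).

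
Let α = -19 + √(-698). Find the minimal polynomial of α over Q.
m_α(x) = x^2 + 38x + 1059

From α + 19 = √(-698), squaring gives (α + 19)^2 = -698, i.e. α^2 + 38α + 361 = -698, so α^2 + 38α + 1059 = 0. The discriminant of x^2 + 38x + 1059 is (38)^2 - 4·(1059) = 1444 - 4236 = -2792, and 4·(-698) is not a perfect square in Q since -698 is squarefree and ≠ 1. Hence x^2 + 38x + 1059 is irreducible over Q and is the minimal polynomial of α.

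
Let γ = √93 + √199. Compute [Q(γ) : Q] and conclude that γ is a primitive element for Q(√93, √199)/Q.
[Q(γ) : Q] = 4 (equivalently, Q(γ) = Q(√93, √199))

Obviously Q(γ) ⊆ Q(√93, √199), and [Q(√93, √199):Q] = 4 (since 93, 199 are distinct squarefree integers > 1 with 18507 not a perfect square). To show equality we compute the minimal polynomial of γ. From γ = √93 + √199: γ^2 = 93 + 2√(18507) + 199 = 292 + 2√(18507), so γ^2 - 292 = 2√(18507); squaring, (γ^2 - 292)^2 = 4·18507, i.e. γ^4 - 584γ^2 + 85264 - 74028 = 0, i.e. γ^4 - 584γ^2 + 11236 = 0. So γ is a root of x^4 - 584x^2 + 11236. This polynomial is irreducible over Q: it has no rational root (each ±√93 ± √199 is irrational), and any factorization into two quadratics over Q would force √(18507) ∈ Q (pairing opposite roots) or √93, √199 ∈ Q (other pairings), all impossible. Hence [Q(γ):Q] = 4 = [Q(√93, √199):Q], so Q(γ) = Q(√93, √199).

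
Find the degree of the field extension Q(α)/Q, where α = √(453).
[Q(α):Q] = 2

[Q(α):Q] equals the degree of the minimal polynomial of α. Here α^2 = 453 and x^2 - 453 is irreducible (d = 453 is squarefree, ≠ 1, hence not a square), so deg(m_α) = 2. Thus [Q(α):Q] = 2.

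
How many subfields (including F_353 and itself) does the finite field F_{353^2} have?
F_{353^2} has 2 subfields

The subfields of F_{p^n} are exactly the fields F_{p^d} for d | n (each is the fixed field of the unique index-d subgroup of Gal(F_{p^n}/F_p) ≅ Z/nZ). The divisors of n = 2 are {1, 2}, giving 2 subfields: F_{353^1}, F_{353^2}.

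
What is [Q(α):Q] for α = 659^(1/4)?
[Q(α):Q] = 4

α is a root of x^4 - 659. By Eisenstein's criterion at the prime p = 659 (which divides the constant term 659 but p^2 = 434281 does not, since 659 is squarefree), x^4 - 659 is irreducible over Q. Hence [Q(α):Q] = 4.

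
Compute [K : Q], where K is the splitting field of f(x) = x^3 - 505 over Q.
[K : Q] = 6

The roots of x^3 - 505 are ∛505, ω∛505, ω^2∛505 where ω = e^(2πi/3) is a primitive cube root of unity, so K = Q(∛505, ω). Now [Q(∛505):Q] = 3 (since 505 is not a perfect cube, x^3 - 505 is irreducible) and [Q(ω):Q] = 2. Both 2 and 3 divide [K:Q], and [K:Q] ≤ 3·2 = 6, so [K:Q] = 6. (Equivalently: Q(∛505) ⊂ R but ω ∉ R, so [K : Q(∛505)] = 2.)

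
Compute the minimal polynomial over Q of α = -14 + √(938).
m_α(x) = x^2 + 28x - 742

From α + 14 = √(938), squaring gives (α + 14)^2 = 938, i.e. α^2 + 28α + 196 = 938, so α^2 + 28α - 742 = 0. The discriminant of x^2 + 28x - 742 is (28)^2 - 4·(-742) = 784 + 2968 = 3752, and 4·(938) is not a perfect square in Q since 938 is squarefree and ≠ 1. Hence x^2 + 28x - 742 is irreducible over Q and is the minimal polynomial of α.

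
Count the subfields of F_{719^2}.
F_{719^2} has 2 subfields

The subfields of F_{p^n} are exactly the fields F_{p^d} for d | n (each is the fixed field of the unique index-d subgroup of Gal(F_{p^n}/F_p) ≅ Z/nZ). The divisors of n = 2 are {1, 2}, giving 2 subfields: F_{719^1}, F_{719^2}.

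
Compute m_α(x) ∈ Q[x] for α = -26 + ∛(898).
m_α(x) = x^3 + 78x^2 + 2028x + 16678

Set β = α + 26 = ∛(898), so β^3 = 898. Then (α + 26)^3 - 898 = 0, i.e. α is a root of g(x) = (x + 26)^3 - 898 = x^3 + 78x^2 + 2028x + 16678. Since g(x) = h(x + 26) where h(x) = x^3 - 898, and h is irreducible over Q (because 898 is not a perfect cube, so h has no rational root, and a monic cubic with no rational root is irreducible), g is also irreducible (irreducibility is preserved under the substitution x → x + 26). Hence m_α(x) = x^3 + 78x^2 + 2028x + 16678.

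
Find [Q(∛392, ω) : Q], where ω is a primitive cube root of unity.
[Q(∛392, ω) : Q] = 6

[Q(∛392):Q] = 3 (min poly x^3 - 392, irreducible since 392 is not a perfect cube). [Q(ω):Q] = 2 (min poly x^2 + x + 1). Since Q(∛392) ⊂ R and ω ∉ R, we have ω ∉ Q(∛392), so x^2 + x + 1 remains irreducible over Q(∛392) and [Q(∛392, ω) : Q(∛392)] = 2. By the tower law, [Q(∛392, ω) : Q] = 3 · 2 = 6. (In fact Q(∛392, ω) is the splitting field of x^3 - 392 over Q.)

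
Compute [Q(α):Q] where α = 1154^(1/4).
[Q(α):Q] = 4

α is a root of x^4 - 1154. By Eisenstein's criterion at the prime p = 2 (which divides the constant term 1154 but p^2 = 4 does not, since 1154 is squarefree), x^4 - 1154 is irreducible over Q. Hence [Q(α):Q] = 4.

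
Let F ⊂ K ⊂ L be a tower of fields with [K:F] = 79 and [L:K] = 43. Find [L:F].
[L:F] = 3397

The tower law says that for any tower of field extensions F ⊂ K ⊂ L with finite degrees, [L:F] = [L:K] · [K:F]. Here this gives [L:F] = 43 · 79 = 3397.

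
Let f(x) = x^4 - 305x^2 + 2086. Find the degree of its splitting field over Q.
[K : Q] = 4

Solving the quadratic in x^2: x^2 = (305 ± √(305^2 - 4·2086))/2 = (305 ± √84681)/2 = (305 ± 291)/2, giving x^2 = 298 or x^2 = 7. So f(x) = (x^2 - 298)(x^2 - 7) and the roots of f are ±√298, ±√7. Hence the splitting field is K = Q(√298, √7). Since 298 and 7 are distinct squarefree integers > 1, their product 2086 is not a perfect square, so √7 ∉ Q(√298). By the tower law [K:Q] = [Q(√298,√7):Q(√298)] · [Q(√298):Q] = 2 · 2 = 4.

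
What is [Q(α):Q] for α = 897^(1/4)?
[Q(α):Q] = 4

α is a root of x^4 - 897. By Eisenstein's criterion at the prime p = 3 (which divides the constant term 897 but p^2 = 9 does not, since 897 is squarefree), x^4 - 897 is irreducible over Q. Hence [Q(α):Q] = 4.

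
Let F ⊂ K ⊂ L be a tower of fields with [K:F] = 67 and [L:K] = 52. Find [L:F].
[L:F] = 3484

The tower law says that for any tower of field extensions F ⊂ K ⊂ L with finite degrees, [L:F] = [L:K] · [K:F]. Here this gives [L:F] = 52 · 67 = 3484.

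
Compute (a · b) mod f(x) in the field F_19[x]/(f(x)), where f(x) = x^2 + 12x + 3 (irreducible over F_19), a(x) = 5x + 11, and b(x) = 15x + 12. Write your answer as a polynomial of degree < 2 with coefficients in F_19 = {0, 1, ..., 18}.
a · b ≡ 9x + 2 (mod f(x))

Multiply in F_19[x]: a(x)·b(x) = (5x + 11)·(15x + 12) = 18x^2 + 16x + 18. This has degree ≥ 2, so divide by f(x) over F_19: 18x^2 + 16x + 18 = (18)·(x^2 + 12x + 3) + (9x + 2). Hence a·b ≡ 9x + 2 (mod f). (F_19[x]/(f) is a field with 19^2 = 361 elements since f is irreducible of degree 2.)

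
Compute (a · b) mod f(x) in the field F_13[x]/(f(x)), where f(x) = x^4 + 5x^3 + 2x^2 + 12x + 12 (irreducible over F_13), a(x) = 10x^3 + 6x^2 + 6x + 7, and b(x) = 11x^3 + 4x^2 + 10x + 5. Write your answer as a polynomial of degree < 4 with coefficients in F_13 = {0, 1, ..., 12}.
a · b ≡ 9x^3 + 6x^2 + 2 (mod f(x))

Multiply in F_13[x]: a(x)·b(x) = (10x^3 + 6x^2 + 6x + 7)·(11x^3 + 4x^2 + 10x + 5) = 6x^6 + 2x^5 + 8x^4 + 3x^3 + x^2 + 9x + 9. This has degree ≥ 4, so divide by f(x) over F_13: 6x^6 + 2x^5 + 8x^4 + 3x^3 + x^2 + 9x + 9 = (6x^2 + 11x + 6)·(x^4 + 5x^3 + 2x^2 + 12x + 12) + (9x^3 + 6x^2 + 2). Hence a·b ≡ 9x^3 + 6x^2 + 2 (mod f). (F_13[x]/(f) is a field with 13^4 = 28561 elements since f is irreducible of degree 4.)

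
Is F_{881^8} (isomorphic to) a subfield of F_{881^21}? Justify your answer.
No: F_{881^8} is not a subfield of F_{881^21}

F_{p^m} embeds in F_{p^n} iff m | n. Here 8 ∤ 21 (since 21 = 2·8 + 5 with remainder 5 ≠ 0), so F_{881^8} is not a subfield of F_{881^21}. Equivalently: if it were, the tower law would give 8 = [F_{881^8}:F_881] dividing [F_{881^21}:F_881] = 21, contradiction.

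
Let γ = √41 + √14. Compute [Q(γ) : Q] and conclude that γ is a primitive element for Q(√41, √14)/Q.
[Q(γ) : Q] = 4 (equivalently, Q(γ) = Q(√41, √14))

Obviously Q(γ) ⊆ Q(√41, √14), and [Q(√41, √14):Q] = 4 (since 41, 14 are distinct squarefree integers > 1 with 574 not a perfect square). To show equality we compute the minimal polynomial of γ. From γ = √41 + √14: γ^2 = 41 + 2√(574) + 14 = 55 + 2√(574), so γ^2 - 55 = 2√(574); squaring, (γ^2 - 55)^2 = 4·574, i.e. γ^4 - 110γ^2 + 3025 - 2296 = 0, i.e. γ^4 - 110γ^2 + 729 = 0. So γ is a root of x^4 - 110x^2 + 729. This polynomial is irreducible over Q: it has no rational root (each ±√41 ± √14 is irrational), and any factorization into two quadratics over Q would force √(574) ∈ Q (pairing opposite roots) or √41, √14 ∈ Q (other pairings), all impossible. Hence [Q(γ):Q] = 4 = [Q(√41, √14):Q], so Q(γ) = Q(√41, √14).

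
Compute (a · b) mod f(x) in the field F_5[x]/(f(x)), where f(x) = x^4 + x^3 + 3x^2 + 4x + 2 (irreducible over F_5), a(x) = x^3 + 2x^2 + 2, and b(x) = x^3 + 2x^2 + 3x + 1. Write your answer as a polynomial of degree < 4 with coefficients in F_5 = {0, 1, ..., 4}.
a · b ≡ 4x^2 + x (mod f(x))

Multiply in F_5[x]: a(x)·b(x) = (x^3 + 2x^2 + 2)·(x^3 + 2x^2 + 3x + 1) = x^6 + 4x^5 + 2x^4 + 4x^3 + x^2 + x + 2. This has degree ≥ 4, so divide by f(x) over F_5: x^6 + 4x^5 + 2x^4 + 4x^3 + x^2 + x + 2 = (x^2 + 3x + 1)·(x^4 + x^3 + 3x^2 + 4x + 2) + (4x^2 + x). Hence a·b ≡ 4x^2 + x (mod f). (F_5[x]/(f) is a field with 5^4 = 625 elements since f is irreducible of degree 4.)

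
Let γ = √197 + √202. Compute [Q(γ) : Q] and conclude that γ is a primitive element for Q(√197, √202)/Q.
[Q(γ) : Q] = 4 (equivalently, Q(γ) = Q(√197, √202))

Obviously Q(γ) ⊆ Q(√197, √202), and [Q(√197, √202):Q] = 4 (since 197, 202 are distinct squarefree integers > 1 with 39794 not a perfect square). To show equality we compute the minimal polynomial of γ. From γ = √197 + √202: γ^2 = 197 + 2√(39794) + 202 = 399 + 2√(39794), so γ^2 - 399 = 2√(39794); squaring, (γ^2 - 399)^2 = 4·39794, i.e. γ^4 - 798γ^2 + 159201 - 159176 = 0, i.e. γ^4 - 798γ^2 + 25 = 0. So γ is a root of x^4 - 798x^2 + 25. This polynomial is irreducible over Q: it has no rational root (each ±√197 ± √202 is irrational), and any factorization into two quadratics over Q would force √(39794) ∈ Q (pairing opposite roots) or √197, √202 ∈ Q (other pairings), all impossible. Hence [Q(γ):Q] = 4 = [Q(√197, √202):Q], so Q(γ) = Q(√197, √202).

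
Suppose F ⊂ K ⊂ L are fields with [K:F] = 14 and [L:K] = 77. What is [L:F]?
[L:F] = 1078

The tower law says that for any tower of field extensions F ⊂ K ⊂ L with finite degrees, [L:F] = [L:K] · [K:F]. Here this gives [L:F] = 77 · 14 = 1078.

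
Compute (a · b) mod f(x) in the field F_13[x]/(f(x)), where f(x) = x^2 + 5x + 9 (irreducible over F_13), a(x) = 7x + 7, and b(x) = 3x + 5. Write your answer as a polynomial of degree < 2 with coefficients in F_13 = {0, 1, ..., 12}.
a · b ≡ 3x + 2 (mod f(x))

Multiply in F_13[x]: a(x)·b(x) = (7x + 7)·(3x + 5) = 8x^2 + 4x + 9. This has degree ≥ 2, so divide by f(x) over F_13: 8x^2 + 4x + 9 = (8)·(x^2 + 5x + 9) + (3x + 2). Hence a·b ≡ 3x + 2 (mod f). (F_13[x]/(f) is a field with 13^2 = 169 elements since f is irreducible of degree 2.)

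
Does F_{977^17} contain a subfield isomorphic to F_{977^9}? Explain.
No: F_{977^9} is not a subfield of F_{977^17}

F_{p^m} embeds in F_{p^n} iff m | n. Here 9 ∤ 17 (since 17 = 1·9 + 8 with remainder 8 ≠ 0), so F_{977^9} is not a subfield of F_{977^17}. Equivalently: if it were, the tower law would give 9 = [F_{977^9}:F_977] dividing [F_{977^17}:F_977] = 17, contradiction.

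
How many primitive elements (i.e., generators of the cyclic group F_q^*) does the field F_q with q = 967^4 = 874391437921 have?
There are φ(874391437920) = 160401162240 primitive elements

F_q^* is cyclic of order q - 1 = 874391437920. A cyclic group of order m has exactly φ(m) generators. Here m = 874391437920 = 2^5 · 3 · 5 · 7 · 11^2 · 13 · 23 · 7193, so the number of primitive elements is φ(874391437920) = 160401162240.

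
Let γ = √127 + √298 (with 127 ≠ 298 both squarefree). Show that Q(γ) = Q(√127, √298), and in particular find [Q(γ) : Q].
[Q(γ) : Q] = 4 (equivalently, Q(γ) = Q(√127, √298))

Obviously Q(γ) ⊆ Q(√127, √298), and [Q(√127, √298):Q] = 4 (since 127, 298 are distinct squarefree integers > 1 with 37846 not a perfect square). To show equality we compute the minimal polynomial of γ. From γ = √127 + √298: γ^2 = 127 + 2√(37846) + 298 = 425 + 2√(37846), so γ^2 - 425 = 2√(37846); squaring, (γ^2 - 425)^2 = 4·37846, i.e. γ^4 - 850γ^2 + 180625 - 151384 = 0, i.e. γ^4 - 850γ^2 + 29241 = 0. So γ is a root of x^4 - 850x^2 + 29241. This polynomial is irreducible over Q: it has no rational root (each ±√127 ± √298 is irrational), and any factorization into two quadratics over Q would force √(37846) ∈ Q (pairing opposite roots) or √127, √298 ∈ Q (other pairings), all impossible. Hence [Q(γ):Q] = 4 = [Q(√127, √298):Q], so Q(γ) = Q(√127, √298).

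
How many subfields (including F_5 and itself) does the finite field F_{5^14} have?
F_{5^14} has 4 subfields

The subfields of F_{p^n} are exactly the fields F_{p^d} for d | n (each is the fixed field of the unique index-d subgroup of Gal(F_{p^n}/F_p) ≅ Z/nZ). The divisors of n = 14 are {1, 2, 7, 14}, giving 4 subfields: F_{5^1}, F_{5^2}, F_{5^7}, F_{5^14}.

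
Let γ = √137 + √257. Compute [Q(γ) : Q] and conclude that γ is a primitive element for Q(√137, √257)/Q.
[Q(γ) : Q] = 4 (equivalently, Q(γ) = Q(√137, √257))

Obviously Q(γ) ⊆ Q(√137, √257), and [Q(√137, √257):Q] = 4 (since 137, 257 are distinct squarefree integers > 1 with 35209 not a perfect square). To show equality we compute the minimal polynomial of γ. From γ = √137 + √257: γ^2 = 137 + 2√(35209) + 257 = 394 + 2√(35209), so γ^2 - 394 = 2√(35209); squaring, (γ^2 - 394)^2 = 4·35209, i.e. γ^4 - 788γ^2 + 155236 - 140836 = 0, i.e. γ^4 - 788γ^2 + 14400 = 0. So γ is a root of x^4 - 788x^2 + 14400. This polynomial is irreducible over Q: it has no rational root (each ±√137 ± √257 is irrational), and any factorization into two quadratics over Q would force √(35209) ∈ Q (pairing opposite roots) or √137, √257 ∈ Q (other pairings), all impossible. Hence [Q(γ):Q] = 4 = [Q(√137, √257):Q], so Q(γ) = Q(√137, √257).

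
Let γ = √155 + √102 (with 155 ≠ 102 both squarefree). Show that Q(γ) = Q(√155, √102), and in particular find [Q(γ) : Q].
[Q(γ) : Q] = 4 (equivalently, Q(γ) = Q(√155, √102))

Obviously Q(γ) ⊆ Q(√155, √102), and [Q(√155, √102):Q] = 4 (since 155, 102 are distinct squarefree integers > 1 with 15810 not a perfect square). To show equality we compute the minimal polynomial of γ. From γ = √155 + √102: γ^2 = 155 + 2√(15810) + 102 = 257 + 2√(15810), so γ^2 - 257 = 2√(15810); squaring, (γ^2 - 257)^2 = 4·15810, i.e. γ^4 - 514γ^2 + 66049 - 63240 = 0, i.e. γ^4 - 514γ^2 + 2809 = 0. So γ is a root of x^4 - 514x^2 + 2809. This polynomial is irreducible over Q: it has no rational root (each ±√155 ± √102 is irrational), and any factorization into two quadratics over Q would force √(15810) ∈ Q (pairing opposite roots) or √155, √102 ∈ Q (other pairings), all impossible. Hence [Q(γ):Q] = 4 = [Q(√155, √102):Q], so Q(γ) = Q(√155, √102).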